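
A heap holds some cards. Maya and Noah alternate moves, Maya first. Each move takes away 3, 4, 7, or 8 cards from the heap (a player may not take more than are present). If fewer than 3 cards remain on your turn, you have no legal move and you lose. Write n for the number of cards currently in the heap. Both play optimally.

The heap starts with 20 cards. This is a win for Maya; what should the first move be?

Work bottom-up. With no move the player to move loses. Otherwise the position is W if at least one move leads to an L position for the opponent, and L if every move leads to a W.
n=0: no move → L
n=1: no move → L
n=2: no move → L
n=3: →0(L), so W
n=4: →1(L), so W
n=5: →2(L), so W
n=6: →2(L), so W
n=7: →0(L), so W
n=8: →1(L), so W
n=9: →2(L), so W
n=10: →2(L), so W
n=11: →8(W), 7(W), 4(W), 3(W) — all W, so L
n=12: →9(W), 8(W), 5(W), 4(W) — all W, so L
n=13: →10(W), 9(W), 6(W), 5(W) — all W, so L
n=14: →11(L), so W
n=15: →12(L), so W
n=16: →13(L), so W
n=17: →13(L), so W
n=18: →11(L), so W
n=19: →12(L), so W
n=20: →13(L), so W
From 20, the L positions reachable in one move are: 13, 12. Any move reaching one of these is winning.

Remove 7, leaving 13.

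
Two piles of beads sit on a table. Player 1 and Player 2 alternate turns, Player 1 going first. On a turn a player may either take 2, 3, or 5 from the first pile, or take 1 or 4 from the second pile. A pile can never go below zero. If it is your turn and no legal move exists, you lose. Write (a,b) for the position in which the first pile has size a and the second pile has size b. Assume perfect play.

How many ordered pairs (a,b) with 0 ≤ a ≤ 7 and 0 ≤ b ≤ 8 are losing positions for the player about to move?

22

Build the W/L table. Terminal = L. A non-terminal position is W if it has a move to some L; otherwise it is L.
Every move lowers a or b (never raises either), so fill the grid row by row in increasing a, and left to right within a row: each cell's successors are then already labelled.
      b=0  b=1  b=2  b=3  b=4  b=5  b=6  b=7  b=8
a=0:    L    W    L    W    W    L    W    L    W
a=1:    L    W    L    W    W    L    W    L    W
a=2:    W    L    W    L    W    W    L    W    L
a=3:    W    L    W    L    W    W    L    W    L
a=4:    W    W    W    W    L    W    W    W    W
a=5:    W    W    W    W    L    W    W    W    W
a=6:    W    W    W    W    W    W    W    W    W
a=7:    L    W    L    W    W    L    W    L    W
Cells with no legal move (terminal, hence L): (0,0), (1,0).
The remaining L cells, each justified by listing all of its moves:
(0,2): the only move is to (0,1)(W), a W ⇒ L
(0,5): moves to (0,4)(W), (0,1)(W); every one is W ⇒ L
(0,7): moves to (0,6)(W), (0,3)(W); every one is W ⇒ L
(1,2): the only move is to (1,1)(W), a W ⇒ L
(1,5): moves to (1,4)(W), (1,1)(W); every one is W ⇒ L
(1,7): moves to (1,6)(W), (1,3)(W); every one is W ⇒ L
(2,1): moves to (0,1)(W), (2,0)(W); every one is W ⇒ L
(2,3): moves to (0,3)(W), (2,2)(W); every one is W ⇒ L
(2,6): moves to (0,6)(W), (2,5)(W), (2,2)(W); every one is W ⇒ L
(2,8): moves to (0,8)(W), (2,7)(W), (2,4)(W); every one is W ⇒ L
(3,1): moves to (1,1)(W), (0,1)(W), (3,0)(W); every one is W ⇒ L
(3,3): moves to (1,3)(W), (0,3)(W), (3,2)(W); every one is W ⇒ L
(3,6): moves to (1,6)(W), (0,6)(W), (3,5)(W), (3,2)(W); every one is W ⇒ L
(3,8): moves to (1,8)(W), (0,8)(W), (3,7)(W), (3,4)(W); every one is W ⇒ L
(4,4): moves to (2,4)(W), (1,4)(W), (4,3)(W), (4,0)(W); every one is W ⇒ L
(5,4): moves to (3,4)(W), (2,4)(W), (0,4)(W), (5,3)(W), (5,0)(W); every one is W ⇒ L
(7,0): moves to (5,0)(W), (4,0)(W), (2,0)(W); every one is W ⇒ L
(7,2): moves to (5,2)(W), (4,2)(W), (2,2)(W), (7,1)(W); every one is W ⇒ L
(7,5): moves to (5,5)(W), (4,5)(W), (2,5)(W), (7,4)(W), (7,1)(W); every one is W ⇒ L
(7,7): moves to (5,7)(W), (4,7)(W), (2,7)(W), (7,6)(W), (7,3)(W); every one is W ⇒ L
Every other cell has at least one move into one of the L cells above, so it is W.
L cells per row: a=0: 4, a=1: 4, a=2: 4, a=3: 4, a=4: 1, a=5: 1, a=6: 0, a=7: 4; total 22.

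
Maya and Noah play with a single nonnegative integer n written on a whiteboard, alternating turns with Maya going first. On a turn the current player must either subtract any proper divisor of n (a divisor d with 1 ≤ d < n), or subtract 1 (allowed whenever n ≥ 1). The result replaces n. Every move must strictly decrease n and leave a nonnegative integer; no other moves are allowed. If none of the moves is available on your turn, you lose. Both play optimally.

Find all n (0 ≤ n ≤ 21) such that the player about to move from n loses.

Classify positions by backward induction: terminal positions (no move available) are L. From any other position, the mover wins iff some move reaches an L.
n=0: no move → L
n=1: →0(L), so W
n=2: →1(W) only, which is W, so L
n=3: →2(L), so W
n=4: →2(L), so W
n=5: →4(W) only, which is W, so L
n=6: →5(L), so W
n=7: →6(W) only, which is W, so L
n=8: →7(L), so W
n=9: →6(W), 8(W) — all W, so L
n=10: →5(L), so W
n=11: →10(W) only, which is W, so L
n=12: →9(L), so W
n=13: →12(W) only, which is W, so L
n=14: →7(L), so W
n=15: →10(W), 12(W), 14(W) — all W, so L
n=16: →15(L), so W
n=17: →16(W) only, which is W, so L
n=18: →9(L), so W
n=19: →18(W) only, which is W, so L
n=20: →15(L), so W
n=21: →14(W), 18(W), 20(W) — all W, so L
The losing starting values of n are exactly the entries labelled L in this table (11 of them).

0, 2, 5, 7, 9, 11, 13, 15, 17, 19, 21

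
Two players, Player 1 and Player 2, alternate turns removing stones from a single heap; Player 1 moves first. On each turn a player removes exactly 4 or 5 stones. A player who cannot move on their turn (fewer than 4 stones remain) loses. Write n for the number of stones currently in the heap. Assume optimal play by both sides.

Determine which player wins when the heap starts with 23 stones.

Player 1 wins.

Use the standard recursion: the mover loses at a terminal position; elsewhere, the mover wins exactly when some move hands the opponent an L position.
n=0: no move → L
n=1: no move → L
n=2: no move → L
n=3: no move → L
n=4: can move to 0, which is L ⇒ W
n=5: can move to 1, which is L ⇒ W
n=6: can move to 2, which is L ⇒ W
n=7: can move to 3, which is L ⇒ W
n=8: can move to 3, which is L ⇒ W
n=9: moves to 5(W), 4(W); every one is W ⇒ L
n=10: moves to 6(W), 5(W); every one is W ⇒ L
n=11: moves to 7(W), 6(W); every one is W ⇒ L
n=12: moves to 8(W), 7(W); every one is W ⇒ L
n=13: can move to 9, which is L ⇒ W
n=14: can move to 10, which is L ⇒ W
n=15: can move to 11, which is L ⇒ W
n=16: can move to 12, which is L ⇒ W
n=17: can move to 12, which is L ⇒ W
n=18: moves to 14(W), 13(W); every one is W ⇒ L
n=19: moves to 15(W), 14(W); every one is W ⇒ L
n=20: moves to 16(W), 15(W); every one is W ⇒ L
n=21: moves to 17(W), 16(W); every one is W ⇒ L
n=22: can move to 18, which is L ⇒ W
n=23: can move to 19, which is L ⇒ W
From 23 Player 1 can remove 4, leaving 19, reaching an L position.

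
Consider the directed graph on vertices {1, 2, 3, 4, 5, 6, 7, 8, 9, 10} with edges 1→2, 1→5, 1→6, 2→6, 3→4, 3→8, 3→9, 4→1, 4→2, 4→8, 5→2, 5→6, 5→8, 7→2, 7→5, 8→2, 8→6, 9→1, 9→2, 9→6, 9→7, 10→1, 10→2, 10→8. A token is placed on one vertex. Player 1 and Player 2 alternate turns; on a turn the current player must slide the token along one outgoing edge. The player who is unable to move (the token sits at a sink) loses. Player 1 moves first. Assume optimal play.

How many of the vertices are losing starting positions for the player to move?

Build the W/L table. Terminal = L. A non-terminal position is W if it has a move to some L; otherwise it is L.
Every edge goes from a vertex to one that appears earlier in the order 6, 2, 8, 5, 7, 1, 4, 9, 10, 3, so processing vertices in that order labels each vertex after all of its successors.
6: no outgoing edge → L
2: reaches L-position 6 → W
8: reaches L-position 6 → W
5: reaches L-position 6 → W
7: only reaches 5(W), 2(W), all W → L
1: reaches L-position 6 → W
4: only reaches 1(W), 8(W), 2(W), all W → L
9: reaches L-position 7 → W
10: only reaches 1(W), 8(W), 2(W), all W → L
3: reaches L-position 4 → W
The L vertices are 4, 6, 7, 10; that is 4 in all.

4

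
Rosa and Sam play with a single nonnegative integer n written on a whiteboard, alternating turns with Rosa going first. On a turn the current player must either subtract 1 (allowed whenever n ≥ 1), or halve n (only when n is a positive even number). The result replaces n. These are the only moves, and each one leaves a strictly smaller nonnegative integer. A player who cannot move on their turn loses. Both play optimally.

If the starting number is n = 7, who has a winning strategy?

Positions with no move are L. A position that does have a move is losing for the player to move precisely when every available move leads to a winning position for the opponent. Fill in the labels:
n=0: no move → L
n=1: can move to 0, which is L ⇒ W
n=2: the only move is to 1(W), a W ⇒ L
n=3: can move to 2, which is L ⇒ W
n=4: can move to 2, which is L ⇒ W
n=5: the only move is to 4(W), a W ⇒ L
n=6: can move to 5, which is L ⇒ W
n=7: the only move is to 6(W), a W ⇒ L
The starting position 7 is L: whatever Rosa does, the opponent receives a W position.

Sam wins.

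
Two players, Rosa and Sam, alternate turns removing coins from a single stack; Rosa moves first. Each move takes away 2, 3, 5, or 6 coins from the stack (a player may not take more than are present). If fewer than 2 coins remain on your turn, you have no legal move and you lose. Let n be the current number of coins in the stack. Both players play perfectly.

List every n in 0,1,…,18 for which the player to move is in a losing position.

Positions with no move are L. A position that does have a move is losing for the player to move precisely when every available move leads to a winning position for the opponent. Fill in the labels:
n=0: no move → L
n=1: no move → L
n=2: reaches L-position 0 → W
n=3: reaches L-position 1 → W
n=4: reaches L-position 1 → W
n=5: reaches L-position 0 → W
n=6: reaches L-position 1 → W
n=7: reaches L-position 1 → W
n=8: only reaches 6(W), 5(W), 3(W), 2(W), all W → L
n=9: only reaches 7(W), 6(W), 4(W), 3(W), all W → L
n=10: reaches L-position 8 → W
n=11: reaches L-position 9 → W
n=12: reaches L-position 9 → W
n=13: reaches L-position 8 → W
n=14: reaches L-position 9 → W
n=15: reaches L-position 9 → W
n=16: only reaches 14(W), 13(W), 11(W), 10(W), all W → L
n=17: only reaches 15(W), 14(W), 12(W), 11(W), all W → L
n=18: reaches L-position 16 → W
Reading off the rows marked L gives the requested list; there are 6 such values of n.

0, 1, 8, 9, 16, 17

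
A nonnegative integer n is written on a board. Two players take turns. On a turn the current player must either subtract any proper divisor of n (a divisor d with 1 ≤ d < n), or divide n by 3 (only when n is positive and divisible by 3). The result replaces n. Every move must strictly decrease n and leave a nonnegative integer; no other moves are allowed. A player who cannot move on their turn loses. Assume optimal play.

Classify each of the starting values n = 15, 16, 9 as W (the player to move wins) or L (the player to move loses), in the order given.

Classify positions by backward induction: terminal positions (no move available) are L. From any other position, the mover wins iff some move reaches an L.
n=0: no move → L
n=1: no move → L
n=2: W (go to 1, an L position)
n=3: W (go to 1, an L position)
n=4: L (options 2(W), 3(W) are all W)
n=5: W (go to 4, an L position)
n=6: W (go to 4, an L position)
n=7: L (sole option 6(W) is W)
n=8: W (go to 4, an L position)
n=9: L (options 3(W), 6(W), 8(W) are all W)
n=10: W (go to 9, an L position)
n=11: L (sole option 10(W) is W)
n=12: W (go to 4, an L position)
n=13: L (sole option 12(W) is W)
n=14: W (go to 7, an L position)
n=15: L (options 5(W), 10(W), 12(W), 14(W) are all W)
n=16: W (go to 15, an L position)

15: L, 16: W, 9: L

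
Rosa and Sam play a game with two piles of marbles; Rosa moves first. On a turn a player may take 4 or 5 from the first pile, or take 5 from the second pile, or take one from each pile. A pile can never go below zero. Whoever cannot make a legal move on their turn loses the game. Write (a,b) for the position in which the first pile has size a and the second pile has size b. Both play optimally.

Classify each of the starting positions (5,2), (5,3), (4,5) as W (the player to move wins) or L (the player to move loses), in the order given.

Positions with no move are L. A position that does have a move is losing for the player to move precisely when every available move leads to a winning position for the opponent. Fill in the labels:
No move ever increases a pile, so every position that can arise here has a ≤ 5 and b ≤ 5; it is enough to label the cells with 0 ≤ a ≤ 5 and 0 ≤ b ≤ 5.
Every move lowers a or b (never raises either), so fill the grid row by row in increasing a, and left to right within a row: each cell's successors are then already labelled.
      b=0  b=1  b=2  b=3  b=4  b=5
a=0:    L    L    L    L    L    W
a=1:    L    W    W    W    W    W
a=2:    L    W    L    L    L    W
a=3:    L    W    L    W    W    W
a=4:    W    W    W    W    W    L
a=5:    W    W    W    W    W    L
Cells with no legal move (terminal, hence L): (0,0), (0,1), (0,2), (0,3), (0,4), (1,0), (2,0), (3,0).
The remaining L cells, each justified by listing all of its moves:
(2,2): →(1,1)(W) only, which is W, so L
(2,3): →(1,2)(W) only, which is W, so L
(2,4): →(1,3)(W) only, which is W, so L
(3,2): →(2,1)(W) only, which is W, so L
(4,5): →(0,5)(W), (4,0)(W), (3,4)(W) — all W, so L
(5,5): →(1,5)(W), (0,5)(W), (5,0)(W), (4,4)(W) — all W, so L
Every other cell has at least one move into one of the L cells above, so it is W.
(5,2): the move to (0,2) reaches an L cell, so W
(5,3): the move to (0,3) reaches an L cell, so W
(4,5): one of the L cells justified above, so L

(5,2): W, (5,3): W, (4,5): L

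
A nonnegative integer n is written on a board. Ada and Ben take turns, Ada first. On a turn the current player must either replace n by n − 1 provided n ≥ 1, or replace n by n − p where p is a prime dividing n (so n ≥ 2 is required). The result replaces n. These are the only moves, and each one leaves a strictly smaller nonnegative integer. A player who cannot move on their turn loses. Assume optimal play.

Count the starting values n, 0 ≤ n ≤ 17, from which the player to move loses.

5

Positions with no move are L. A position that does have a move is losing for the player to move precisely when every available move leads to a winning position for the opponent. Fill in the labels:
n=0: no move → L
n=1: →0(L), so W
n=2: →0(L), so W
n=3: →0(L), so W
n=4: →2(W), 3(W) — all W, so L
n=5: →0(L), so W
n=6: →4(L), so W
n=7: →0(L), so W
n=8: →6(W), 7(W) — all W, so L
n=9: →8(L), so W
n=10: →8(L), so W
n=11: →0(L), so W
n=12: →9(W), 10(W), 11(W) — all W, so L
n=13: →0(L), so W
n=14: →12(L), so W
n=15: →12(L), so W
n=16: →14(W), 15(W) — all W, so L
n=17: →0(L), so W
L entries with 0 ≤ n ≤ 17: n = 0, 4, 8, 12, 16; that makes 5.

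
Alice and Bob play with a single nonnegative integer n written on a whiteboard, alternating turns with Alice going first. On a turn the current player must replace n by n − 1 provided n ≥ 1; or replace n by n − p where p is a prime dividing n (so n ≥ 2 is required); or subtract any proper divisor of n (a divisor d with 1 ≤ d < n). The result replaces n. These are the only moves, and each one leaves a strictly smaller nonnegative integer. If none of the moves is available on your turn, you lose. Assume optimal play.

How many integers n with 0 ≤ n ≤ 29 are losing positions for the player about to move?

Work bottom-up. With no move the player to move loses. Otherwise the position is W if at least one move leads to an L position for the opponent, and L if every move leads to a W.
n=0: no move → L
n=1: can move to 0, which is L ⇒ W
n=2: can move to 0, which is L ⇒ W
n=3: can move to 0, which is L ⇒ W
n=4: moves to 2(W), 3(W); every one is W ⇒ L
n=5: can move to 0, which is L ⇒ W
n=6: can move to 4, which is L ⇒ W
n=7: can move to 0, which is L ⇒ W
n=8: can move to 4, which is L ⇒ W
n=9: moves to 6(W), 8(W); every one is W ⇒ L
n=10: can move to 9, which is L ⇒ W
n=11: can move to 0, which is L ⇒ W
n=12: can move to 9, which is L ⇒ W
n=13: can move to 0, which is L ⇒ W
n=14: moves to 7(W), 12(W), 13(W); every one is W ⇒ L
n=15: can move to 14, which is L ⇒ W
n=16: can move to 14, which is L ⇒ W
n=17: can move to 0, which is L ⇒ W
n=18: can move to 9, which is L ⇒ W
n=19: can move to 0, which is L ⇒ W
n=20: moves to 10(W), 15(W), 16(W), 18(W), 19(W); every one is W ⇒ L
n=21: can move to 14, which is L ⇒ W
n=22: can move to 20, which is L ⇒ W
n=23: can move to 0, which is L ⇒ W
n=24: can move to 20, which is L ⇒ W
n=25: can move to 20, which is L ⇒ W
n=26: moves to 13(W), 24(W), 25(W); every one is W ⇒ L
n=27: can move to 26, which is L ⇒ W
n=28: can move to 14, which is L ⇒ W
n=29: can move to 0, which is L ⇒ W
L entries with 0 ≤ n ≤ 29: n = 0, 4, 9, 14, 20, 26; that makes 6.

6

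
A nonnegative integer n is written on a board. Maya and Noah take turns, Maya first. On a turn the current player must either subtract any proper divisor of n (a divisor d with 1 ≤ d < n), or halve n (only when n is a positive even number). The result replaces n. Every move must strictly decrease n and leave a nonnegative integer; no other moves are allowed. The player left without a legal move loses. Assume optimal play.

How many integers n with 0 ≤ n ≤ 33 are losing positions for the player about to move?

Label each position W (a win for the player to move) or L (a loss). A position with no legal move is L; any other position is W exactly when some move reaches an L, and L when every move reaches a W.
n=0: no move → L
n=1: no move → L
n=2: reaches L-position 1 → W
n=3: only reaches 2(W), which is W → L
n=4: reaches L-position 3 → W
n=5: only reaches 4(W), which is W → L
n=6: reaches L-position 3 → W
n=7: only reaches 6(W), which is W → L
n=8: reaches L-position 7 → W
n=9: only reaches 6(W), 8(W), all W → L
n=10: reaches L-position 5 → W
n=11: only reaches 10(W), which is W → L
n=12: reaches L-position 9 → W
n=13: only reaches 12(W), which is W → L
n=14: reaches L-position 7 → W
n=15: only reaches 10(W), 12(W), 14(W), all W → L
n=16: reaches L-position 15 → W
n=17: only reaches 16(W), which is W → L
n=18: reaches L-position 9 → W
n=19: only reaches 18(W), which is W → L
n=20: reaches L-position 15 → W
n=21: only reaches 14(W), 18(W), 20(W), all W → L
n=22: reaches L-position 11 → W
n=23: only reaches 22(W), which is W → L
n=24: reaches L-position 21 → W
n=25: only reaches 20(W), 24(W), all W → L
n=26: reaches L-position 13 → W
n=27: only reaches 18(W), 24(W), 26(W), all W → L
n=28: reaches L-position 21 → W
n=29: only reaches 28(W), which is W → L
n=30: reaches L-position 15 → W
n=31: only reaches 30(W), which is W → L
n=32: reaches L-position 31 → W
n=33: only reaches 22(W), 30(W), 32(W), all W → L
L entries with 0 ≤ n ≤ 33: n = 0, 1, 3, 5, 7, 9, 11, 13, 15, 17, 19, 21, 23, 25, 27, 29, 31, 33; that makes 18.

18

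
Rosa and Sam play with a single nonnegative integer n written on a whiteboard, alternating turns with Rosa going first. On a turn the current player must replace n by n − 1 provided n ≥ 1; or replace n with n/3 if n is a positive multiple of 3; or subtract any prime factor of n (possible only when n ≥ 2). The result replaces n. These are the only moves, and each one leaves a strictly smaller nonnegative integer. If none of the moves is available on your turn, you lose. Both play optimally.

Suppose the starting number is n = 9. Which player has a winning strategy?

Work bottom-up. With no move the player to move loses. Otherwise the position is W if at least one move leads to an L position for the opponent, and L if every move leads to a W.
n=0: no move → L
n=1: can move to 0, which is L ⇒ W
n=2: can move to 0, which is L ⇒ W
n=3: can move to 0, which is L ⇒ W
n=4: moves to 2(W), 3(W); every one is W ⇒ L
n=5: can move to 0, which is L ⇒ W
n=6: can move to 4, which is L ⇒ W
n=7: can move to 0, which is L ⇒ W
n=8: moves to 6(W), 7(W); every one is W ⇒ L
n=9: can move to 8, which is L ⇒ W
From 9 Rosa can move to 8, reaching an L position.

Rosa wins.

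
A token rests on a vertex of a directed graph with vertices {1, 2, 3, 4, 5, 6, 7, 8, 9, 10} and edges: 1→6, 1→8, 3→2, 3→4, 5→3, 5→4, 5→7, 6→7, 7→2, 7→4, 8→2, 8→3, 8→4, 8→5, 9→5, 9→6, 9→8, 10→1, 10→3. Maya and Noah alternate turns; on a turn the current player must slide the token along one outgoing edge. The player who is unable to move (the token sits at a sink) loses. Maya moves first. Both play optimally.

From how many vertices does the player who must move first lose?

4

Label each position W (a win for the player to move) or L (a loss). A position with no legal move is L; any other position is W exactly when some move reaches an L, and L when every move reaches a W.
Every edge goes from a vertex to one that appears earlier in the order 4, 2, 7, 3, 5, 8, 6, 1, 10, 9, so processing vertices in that order labels each vertex after all of its successors.
4: no outgoing edge → L
2: no outgoing edge → L
7: reaches L-position 2 → W
3: reaches L-position 2 → W
5: reaches L-position 4 → W
8: reaches L-position 2 → W
6: only reaches 7(W), which is W → L
1: reaches L-position 6 → W
10: only reaches 1(W), 3(W), all W → L
9: reaches L-position 6 → W
The L vertices are 2, 4, 6, 10; that is 4 in all.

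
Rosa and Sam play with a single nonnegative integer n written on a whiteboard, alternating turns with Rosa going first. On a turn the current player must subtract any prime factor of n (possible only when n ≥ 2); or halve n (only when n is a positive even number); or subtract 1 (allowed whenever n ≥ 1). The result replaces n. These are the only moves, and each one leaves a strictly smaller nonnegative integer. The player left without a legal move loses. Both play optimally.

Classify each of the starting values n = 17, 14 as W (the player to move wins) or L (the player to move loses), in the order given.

17: W, 14: L

Work bottom-up. With no move the player to move loses. Otherwise the position is W if at least one move leads to an L position for the opponent, and L if every move leads to a W.
n=0: no move → L
n=1: →0(L), so W
n=2: →0(L), so W
n=3: →0(L), so W
n=4: →2(W), 3(W) — all W, so L
n=5: →0(L), so W
n=6: →4(L), so W
n=7: →0(L), so W
n=8: →4(L), so W
n=9: →6(W), 8(W) — all W, so L
n=10: →9(L), so W
n=11: →0(L), so W
n=12: →9(L), so W
n=13: →0(L), so W
n=14: →7(W), 12(W), 13(W) — all W, so L
n=15: →14(L), so W
n=16: →14(L), so W
n=17: →0(L), so W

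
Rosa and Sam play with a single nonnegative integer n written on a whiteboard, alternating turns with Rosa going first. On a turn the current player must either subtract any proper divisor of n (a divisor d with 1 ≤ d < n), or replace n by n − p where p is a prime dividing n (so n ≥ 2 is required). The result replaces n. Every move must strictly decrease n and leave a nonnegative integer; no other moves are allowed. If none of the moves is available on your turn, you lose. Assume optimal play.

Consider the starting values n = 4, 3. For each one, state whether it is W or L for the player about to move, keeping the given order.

4: L, 3: W

Use the standard recursion: the mover loses at a terminal position; elsewhere, the mover wins exactly when some move hands the opponent an L position.
n=0: no move → L
n=1: no move → L
n=2: W (go to 0, an L position)
n=3: W (go to 0, an L position)
n=4: L (options 2(W), 3(W) are all W)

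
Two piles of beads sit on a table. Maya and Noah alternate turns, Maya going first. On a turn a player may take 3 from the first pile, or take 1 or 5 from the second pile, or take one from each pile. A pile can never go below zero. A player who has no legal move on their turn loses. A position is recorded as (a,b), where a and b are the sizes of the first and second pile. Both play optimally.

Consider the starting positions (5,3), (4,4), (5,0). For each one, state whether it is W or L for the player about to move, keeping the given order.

Positions with no move are L. A position that does have a move is losing for the player to move precisely when every available move leads to a winning position for the opponent. Fill in the labels:
No move ever increases a pile, so every position that can arise here has a ≤ 5 and b ≤ 4; it is enough to label the cells with 0 ≤ a ≤ 5 and 0 ≤ b ≤ 4.
Every move lowers a or b (never raises either), so fill the grid row by row in increasing a, and left to right within a row: each cell's successors are then already labelled.
      b=0  b=1  b=2  b=3  b=4
a=0:    L    W    L    W    L
a=1:    L    W    L    W    L
a=2:    L    W    L    W    L
a=3:    W    W    W    W    W
a=4:    W    L    W    L    W
a=5:    W    L    W    L    W
Cells with no legal move (terminal, hence L): (0,0), (1,0), (2,0).
The remaining L cells, each justified by listing all of its moves:
(0,2): the only move is to (0,1)(W), a W ⇒ L
(0,4): the only move is to (0,3)(W), a W ⇒ L
(1,2): moves to (1,1)(W), (0,1)(W); every one is W ⇒ L
(1,4): moves to (1,3)(W), (0,3)(W); every one is W ⇒ L
(2,2): moves to (2,1)(W), (1,1)(W); every one is W ⇒ L
(2,4): moves to (2,3)(W), (1,3)(W); every one is W ⇒ L
(4,1): moves to (1,1)(W), (4,0)(W), (3,0)(W); every one is W ⇒ L
(4,3): moves to (1,3)(W), (4,2)(W), (3,2)(W); every one is W ⇒ L
(5,1): moves to (2,1)(W), (5,0)(W), (4,0)(W); every one is W ⇒ L
(5,3): moves to (2,3)(W), (5,2)(W), (4,2)(W); every one is W ⇒ L
Every other cell has at least one move into one of the L cells above, so it is W.
(5,3): one of the L cells justified above, so L
(4,4): the move to (1,4) reaches an L cell, so W
(5,0): the move to (2,0) reaches an L cell, so W

(5,3): L, (4,4): W, (5,0): W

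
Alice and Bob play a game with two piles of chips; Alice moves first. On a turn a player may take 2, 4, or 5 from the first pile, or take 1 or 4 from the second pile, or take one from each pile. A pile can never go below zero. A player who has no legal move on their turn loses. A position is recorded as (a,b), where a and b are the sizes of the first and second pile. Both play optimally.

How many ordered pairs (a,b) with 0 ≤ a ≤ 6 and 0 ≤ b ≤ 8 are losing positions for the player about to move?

Build the W/L table. Terminal = L. A non-terminal position is W if it has a move to some L; otherwise it is L.
Every move lowers a or b (never raises either), so fill the grid row by row in increasing a, and left to right within a row: each cell's successors are then already labelled.
      b=0  b=1  b=2  b=3  b=4  b=5  b=6  b=7  b=8
a=0:    L    W    L    W    W    L    W    L    W
a=1:    L    W    L    W    W    L    W    L    W
a=2:    W    W    W    W    L    W    W    W    W
a=3:    W    L    W    L    W    W    L    W    L
a=4:    W    L    W    L    W    W    L    W    L
a=5:    W    W    W    W    W    W    W    W    W
a=6:    W    W    W    W    W    W    W    W    W
Cells with no legal move (terminal, hence L): (0,0), (1,0).
The remaining L cells, each justified by listing all of its moves:
(0,2): the only move is to (0,1)(W), a W ⇒ L
(0,5): moves to (0,4)(W), (0,1)(W); every one is W ⇒ L
(0,7): moves to (0,6)(W), (0,3)(W); every one is W ⇒ L
(1,2): moves to (1,1)(W), (0,1)(W); every one is W ⇒ L
(1,5): moves to (1,4)(W), (1,1)(W), (0,4)(W); every one is W ⇒ L
(1,7): moves to (1,6)(W), (1,3)(W), (0,6)(W); every one is W ⇒ L
(2,4): moves to (0,4)(W), (2,3)(W), (2,0)(W), (1,3)(W); every one is W ⇒ L
(3,1): moves to (1,1)(W), (3,0)(W), (2,0)(W); every one is W ⇒ L
(3,3): moves to (1,3)(W), (3,2)(W), (2,2)(W); every one is W ⇒ L
(3,6): moves to (1,6)(W), (3,5)(W), (3,2)(W), (2,5)(W); every one is W ⇒ L
(3,8): moves to (1,8)(W), (3,7)(W), (3,4)(W), (2,7)(W); every one is W ⇒ L
(4,1): moves to (2,1)(W), (0,1)(W), (4,0)(W), (3,0)(W); every one is W ⇒ L
(4,3): moves to (2,3)(W), (0,3)(W), (4,2)(W), (3,2)(W); every one is W ⇒ L
(4,6): moves to (2,6)(W), (0,6)(W), (4,5)(W), (4,2)(W), (3,5)(W); every one is W ⇒ L
(4,8): moves to (2,8)(W), (0,8)(W), (4,7)(W), (4,4)(W), (3,7)(W); every one is W ⇒ L
Every other cell has at least one move into one of the L cells above, so it is W.
L cells per row: a=0: 4, a=1: 4, a=2: 1, a=3: 4, a=4: 4, a=5: 0, a=6: 0; total 17.

17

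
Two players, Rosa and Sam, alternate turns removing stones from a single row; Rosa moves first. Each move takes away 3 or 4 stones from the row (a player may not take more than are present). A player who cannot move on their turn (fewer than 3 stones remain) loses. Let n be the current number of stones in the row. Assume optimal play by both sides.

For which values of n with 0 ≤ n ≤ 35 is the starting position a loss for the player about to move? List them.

Compute win/loss labels from the base case upward. A position with no move is L. Any other position is W if it can reach an L in one move, else L.
n=0: no move → L
n=1: no move → L
n=2: no move → L
n=3: can move to 0, which is L ⇒ W
n=4: can move to 1, which is L ⇒ W
n=5: can move to 2, which is L ⇒ W
n=6: can move to 2, which is L ⇒ W
n=7: moves to 4(W), 3(W); every one is W ⇒ L
n=8: moves to 5(W), 4(W); every one is W ⇒ L
n=9: moves to 6(W), 5(W); every one is W ⇒ L
n=10: can move to 7, which is L ⇒ W
n=11: can move to 8, which is L ⇒ W
n=12: can move to 9, which is L ⇒ W
n=13: can move to 9, which is L ⇒ W
n=14: moves to 11(W), 10(W); every one is W ⇒ L
n=15: moves to 12(W), 11(W); every one is W ⇒ L
n=16: moves to 13(W), 12(W); every one is W ⇒ L
n=17: can move to 14, which is L ⇒ W
n=18: can move to 15, which is L ⇒ W
n=19: can move to 16, which is L ⇒ W
n=20: can move to 16, which is L ⇒ W
n=21: moves to 18(W), 17(W); every one is W ⇒ L
n=22: moves to 19(W), 18(W); every one is W ⇒ L
n=23: moves to 20(W), 19(W); every one is W ⇒ L
n=24: can move to 21, which is L ⇒ W
n=25: can move to 22, which is L ⇒ W
n=26: can move to 23, which is L ⇒ W
n=27: can move to 23, which is L ⇒ W
n=28: moves to 25(W), 24(W); every one is W ⇒ L
n=29: moves to 26(W), 25(W); every one is W ⇒ L
n=30: moves to 27(W), 26(W); every one is W ⇒ L
n=31: can move to 28, which is L ⇒ W
n=32: can move to 29, which is L ⇒ W
n=33: can move to 30, which is L ⇒ W
n=34: can move to 30, which is L ⇒ W
n=35: moves to 32(W), 31(W); every one is W ⇒ L
The losing starting values of n are exactly the entries labelled L in this table (16 of them).

0, 1, 2, 7, 8, 9, 14, 15, 16, 21, 22, 23, 28, 29, 30, 35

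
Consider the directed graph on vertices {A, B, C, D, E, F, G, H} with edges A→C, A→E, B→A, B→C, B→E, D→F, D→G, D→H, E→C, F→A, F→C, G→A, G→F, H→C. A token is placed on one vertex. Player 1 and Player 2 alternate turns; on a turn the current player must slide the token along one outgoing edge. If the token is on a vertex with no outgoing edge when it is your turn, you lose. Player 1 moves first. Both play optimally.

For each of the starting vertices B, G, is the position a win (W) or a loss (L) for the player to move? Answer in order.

B: W, G: L

Classify positions by backward induction: terminal positions (no move available) are L. From any other position, the mover wins iff some move reaches an L.
Every edge goes from a vertex to one that appears earlier in the order C, E, A, B, F, G, H, D, so processing vertices in that order labels each vertex after all of its successors.
C: no outgoing edge → L
E: can move to C, which is L ⇒ W
A: can move to C, which is L ⇒ W
B: can move to C, which is L ⇒ W
F: can move to C, which is L ⇒ W
G: moves to F(W), A(W); every one is W ⇒ L
H: can move to C, which is L ⇒ W
D: can move to G, which is L ⇒ W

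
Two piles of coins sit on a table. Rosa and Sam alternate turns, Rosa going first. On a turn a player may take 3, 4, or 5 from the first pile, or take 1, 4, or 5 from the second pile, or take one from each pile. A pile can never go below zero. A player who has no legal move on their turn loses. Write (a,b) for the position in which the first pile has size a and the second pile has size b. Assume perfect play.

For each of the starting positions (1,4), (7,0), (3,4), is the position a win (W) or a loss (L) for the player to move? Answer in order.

(1,4): W, (7,0): W, (3,4): L

Work bottom-up. With no move the player to move loses. Otherwise the position is W if at least one move leads to an L position for the opponent, and L if every move leads to a W.
No move ever increases a pile, so every position that can arise here has a ≤ 7 and b ≤ 4; it is enough to label the cells with 0 ≤ a ≤ 7 and 0 ≤ b ≤ 4.
Every move lowers a or b (never raises either), so fill the grid row by row in increasing a, and left to right within a row: each cell's successors are then already labelled.
      b=0  b=1  b=2  b=3  b=4
a=0:    L    W    L    W    W
a=1:    L    W    L    W    W
a=2:    L    W    L    W    W
a=3:    W    W    W    W    L
a=4:    W    L    W    L    W
a=5:    W    L    W    L    W
a=6:    W    L    W    L    W
a=7:    W    W    W    W    W
Cells with no legal move (terminal, hence L): (0,0), (1,0), (2,0).
The remaining L cells, each justified by listing all of its moves:
(0,2): L (sole option (0,1)(W) is W)
(1,2): L (options (1,1)(W), (0,1)(W) are all W)
(2,2): L (options (2,1)(W), (1,1)(W) are all W)
(3,4): L (options (0,4)(W), (3,3)(W), (3,0)(W), (2,3)(W) are all W)
(4,1): L (options (1,1)(W), (0,1)(W), (4,0)(W), (3,0)(W) are all W)
(4,3): L (options (1,3)(W), (0,3)(W), (4,2)(W), (3,2)(W) are all W)
(5,1): L (options (2,1)(W), (1,1)(W), (0,1)(W), (5,0)(W), (4,0)(W) are all W)
(5,3): L (options (2,3)(W), (1,3)(W), (0,3)(W), (5,2)(W), (4,2)(W) are all W)
(6,1): L (options (3,1)(W), (2,1)(W), (1,1)(W), (6,0)(W), (5,0)(W) are all W)
(6,3): L (options (3,3)(W), (2,3)(W), (1,3)(W), (6,2)(W), (5,2)(W) are all W)
Every other cell has at least one move into one of the L cells above, so it is W.
(1,4): the move to (1,0) reaches an L cell, so W
(7,0): the move to (2,0) reaches an L cell, so W
(3,4): one of the L cells justified above, so L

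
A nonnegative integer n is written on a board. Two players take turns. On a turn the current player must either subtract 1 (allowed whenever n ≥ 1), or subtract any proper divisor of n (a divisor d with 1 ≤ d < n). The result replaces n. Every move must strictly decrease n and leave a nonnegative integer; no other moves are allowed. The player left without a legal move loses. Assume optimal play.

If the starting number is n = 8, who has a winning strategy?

Classify positions by backward induction: terminal positions (no move available) are L. From any other position, the mover wins iff some move reaches an L.
n=0: no move → L
n=1: W (go to 0, an L position)
n=2: L (sole option 1(W) is W)
n=3: W (go to 2, an L position)
n=4: W (go to 2, an L position)
n=5: L (sole option 4(W) is W)
n=6: W (go to 5, an L position)
n=7: L (sole option 6(W) is W)
n=8: W (go to 7, an L position)
From 8 the player to move can move to 7, reaching an L position.

The first player wins.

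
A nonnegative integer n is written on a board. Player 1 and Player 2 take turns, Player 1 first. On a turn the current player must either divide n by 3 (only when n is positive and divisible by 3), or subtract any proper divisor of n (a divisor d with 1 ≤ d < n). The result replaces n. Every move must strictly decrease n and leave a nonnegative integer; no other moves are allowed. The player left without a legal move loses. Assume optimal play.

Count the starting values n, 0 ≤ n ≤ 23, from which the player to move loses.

11

Compute win/loss labels from the base case upward. A position with no move is L. Any other position is W if it can reach an L in one move, else L.
n=0: no move → L
n=1: no move → L
n=2: W (go to 1, an L position)
n=3: W (go to 1, an L position)
n=4: L (options 2(W), 3(W) are all W)
n=5: W (go to 4, an L position)
n=6: W (go to 4, an L position)
n=7: L (sole option 6(W) is W)
n=8: W (go to 4, an L position)
n=9: L (options 3(W), 6(W), 8(W) are all W)
n=10: W (go to 9, an L position)
n=11: L (sole option 10(W) is W)
n=12: W (go to 4, an L position)
n=13: L (sole option 12(W) is W)
n=14: W (go to 7, an L position)
n=15: L (options 5(W), 10(W), 12(W), 14(W) are all W)
n=16: W (go to 15, an L position)
n=17: L (sole option 16(W) is W)
n=18: W (go to 9, an L position)
n=19: L (sole option 18(W) is W)
n=20: W (go to 15, an L position)
n=21: W (go to 7, an L position)
n=22: W (go to 11, an L position)
n=23: L (sole option 22(W) is W)
L entries with 0 ≤ n ≤ 23: n = 0, 1, 4, 7, 9, 11, 13, 15, 17, 19, 23; that makes 11.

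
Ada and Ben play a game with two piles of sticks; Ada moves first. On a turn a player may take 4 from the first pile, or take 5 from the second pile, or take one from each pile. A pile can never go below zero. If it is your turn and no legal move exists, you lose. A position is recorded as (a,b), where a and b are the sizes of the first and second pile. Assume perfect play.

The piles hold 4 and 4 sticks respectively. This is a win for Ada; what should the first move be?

Move to (0,4).

Use the standard recursion: the mover loses at a terminal position; elsewhere, the mover wins exactly when some move hands the opponent an L position.
No move ever increases a pile, so every position that can arise here has a ≤ 4 and b ≤ 4; it is enough to label the cells with 0 ≤ a ≤ 4 and 0 ≤ b ≤ 4.
Every move lowers a or b (never raises either), so fill the grid row by row in increasing a, and left to right within a row: each cell's successors are then already labelled.
      b=0  b=1  b=2  b=3  b=4
a=0:    L    L    L    L    L
a=1:    L    W    W    W    W
a=2:    L    W    L    L    L
a=3:    L    W    L    W    W
a=4:    W    W    W    W    W
Cells with no legal move (terminal, hence L): (0,0), (0,1), (0,2), (0,3), (0,4), (1,0), (2,0), (3,0).
The remaining L cells, each justified by listing all of its moves:
(2,2): →(1,1)(W) only, which is W, so L
(2,3): →(1,2)(W) only, which is W, so L
(2,4): →(1,3)(W) only, which is W, so L
(3,2): →(2,1)(W) only, which is W, so L
Every other cell has at least one move into one of the L cells above, so it is W.
From (4,4), the L positions reachable in one move are: (0,4).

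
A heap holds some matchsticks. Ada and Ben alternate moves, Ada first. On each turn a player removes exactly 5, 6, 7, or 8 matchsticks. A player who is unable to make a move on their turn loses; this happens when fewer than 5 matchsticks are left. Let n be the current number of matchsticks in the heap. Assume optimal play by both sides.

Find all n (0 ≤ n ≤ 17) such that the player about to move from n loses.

0, 1, 2, 3, 4, 13, 14, 15, 16, 17

Positions with no move are L. A position that does have a move is losing for the player to move precisely when every available move leads to a winning position for the opponent. Fill in the labels:
n=0: no move → L
n=1: no move → L
n=2: no move → L
n=3: no move → L
n=4: no move → L
n=5: can move to 0, which is L ⇒ W
n=6: can move to 1, which is L ⇒ W
n=7: can move to 2, which is L ⇒ W
n=8: can move to 3, which is L ⇒ W
n=9: can move to 4, which is L ⇒ W
n=10: can move to 4, which is L ⇒ W
n=11: can move to 4, which is L ⇒ W
n=12: can move to 4, which is L ⇒ W
n=13: moves to 8(W), 7(W), 6(W), 5(W); every one is W ⇒ L
n=14: moves to 9(W), 8(W), 7(W), 6(W); every one is W ⇒ L
n=15: moves to 10(W), 9(W), 8(W), 7(W); every one is W ⇒ L
n=16: moves to 11(W), 10(W), 9(W), 8(W); every one is W ⇒ L
n=17: moves to 12(W), 11(W), 10(W), 9(W); every one is W ⇒ L
The losing starting values of n are exactly the entries labelled L in this table (10 of them).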